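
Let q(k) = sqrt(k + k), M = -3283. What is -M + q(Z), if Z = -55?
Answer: 3283 + I*sqrt(110) ≈ 3283.0 + 10.488*I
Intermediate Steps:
q(k) = sqrt(2)*sqrt(k) (q(k) = sqrt(2*k) = sqrt(2)*sqrt(k))
-M + q(Z) = -1*(-3283) + sqrt(2)*sqrt(-55) = 3283 + sqrt(2)*(I*sqrt(55)) = 3283 + I*sqrt(110)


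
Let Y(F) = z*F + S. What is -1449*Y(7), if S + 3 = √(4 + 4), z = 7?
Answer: -66654 - 2898*√2 ≈ -70752.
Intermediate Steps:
S = -3 + 2*√2 (S = -3 + √(4 + 4) = -3 + √8 = -3 + 2*√2 ≈ -0.17157)
Y(F) = -3 + 2*√2 + 7*F (Y(F) = 7*F + (-3 + 2*√2) = -3 + 2*√2 + 7*F)
-1449*Y(7) = -1449*(-3 + 2*√2 + 7*7) = -1449*(-3 + 2*√2 + 49) = -1449*(46 + 2*√2) = -66654 - 2898*√2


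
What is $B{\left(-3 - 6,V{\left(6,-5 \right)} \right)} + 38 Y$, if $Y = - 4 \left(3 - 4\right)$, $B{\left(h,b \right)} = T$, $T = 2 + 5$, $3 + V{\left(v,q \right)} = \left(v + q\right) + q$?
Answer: $159$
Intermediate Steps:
$V{\left(v,q \right)} = -3 + v + 2 q$ ($V{\left(v,q \right)} = -3 + \left(\left(v + q\right) + q\right) = -3 + \left(\left(q + v\right) + q\right) = -3 + \left(v + 2 q\right) = -3 + v + 2 q$)
$T = 7$
$B{\left(h,b \right)} = 7$
$Y = 4$ ($Y = \left(-4\right) \left(-1\right) = 4$)
$B{\left(-3 - 6,V{\left(6,-5 \right)} \right)} + 38 Y = 7 + 38 \cdot 4 = 7 + 152 = 159$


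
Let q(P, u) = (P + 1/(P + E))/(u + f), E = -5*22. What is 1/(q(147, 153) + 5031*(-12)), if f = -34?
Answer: -259/15636028 ≈ -1.6564e-5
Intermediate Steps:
E = -110
q(P, u) = (P + 1/(-110 + P))/(-34 + u) (q(P, u) = (P + 1/(P - 110))/(u - 34) = (P + 1/(-110 + P))/(-34 + u))
1/(q(147, 153) + 5031*(-12)) = 1/((1 + 147**2 - 110*147)/(3740 - 110*153 - 34*147 + 147*153) + 5031*(-12)) = 1/((1 + 21609 - 16170)/(3740 - 16830 - 4998 + 22491) - 60372) = 1/(5440/4403 - 60372) = 1/((1/4403)*5440 - 60372) = 1/(320/259 - 60372) = 1/(-15636028/259) = -259/15636028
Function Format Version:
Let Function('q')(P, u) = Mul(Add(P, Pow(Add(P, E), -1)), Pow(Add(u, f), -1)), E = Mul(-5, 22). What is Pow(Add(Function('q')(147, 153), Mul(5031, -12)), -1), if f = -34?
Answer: Rational(-259, 15636028) ≈ -1.6564e-5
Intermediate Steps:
E = -110
Function('q')(P, u) = Mul(Pow(Add(-34, u), -1), Add(P, Pow(Add(-110, P), -1))) (Function('q')(P, u) = Mul(Add(P, Pow(Add(P, -110), -1)), Pow(Add(u, -34), -1)) = Mul(Add(P, Pow(Add(-110, P), -1)), Pow(Add(-34, u), -1)) = Mul(Pow(Add(-34, u), -1), Add(P, Pow(Add(-110, P), -1))))
Pow(Add(Function('q')(147, 153), Mul(5031, -12)), -1) = Pow(Add(Mul(Pow(Add(3740, Mul(-110, 153), Mul(-34, 147), Mul(147, 153)), -1), Add(1, Pow(147, 2), Mul(-110, 147))), Mul(5031, -12)), -1) = Pow(Add(Mul(Pow(Add(3740, -16830, -4998, 22491), -1), Add(1, 21609, -16170)), -60372), -1) = Pow(Add(Mul(Pow(4403, -1), 5440), -60372), -1) = Pow(Add(Mul(Rational(1, 4403), 5440), -60372), -1) = Pow(Add(Rational(320, 259), -60372), -1) = Pow(Rational(-15636028, 259), -1) = Rational(-259, 15636028)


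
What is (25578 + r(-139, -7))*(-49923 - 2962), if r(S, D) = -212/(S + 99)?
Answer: -2705945641/2 ≈ -1.3530e+9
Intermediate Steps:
r(S, D) = -212/(99 + S)
(25578 + r(-139, -7))*(-49923 - 2962) = (25578 - 212/(99 - 139))*(-49923 - 2962) = (25578 - 212/(-40))*(-52885) = (25578 - 212*(-1/40))*(-52885) = (25578 + 53/10)*(-52885) = (255833/10)*(-52885) = -2705945641/2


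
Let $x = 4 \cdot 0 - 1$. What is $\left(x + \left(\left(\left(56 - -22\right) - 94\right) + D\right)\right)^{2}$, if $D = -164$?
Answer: $32761$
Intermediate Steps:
$x = -1$ ($x = 0 - 1 = -1$)
$\left(x + \left(\left(\left(56 - -22\right) - 94\right) + D\right)\right)^{2} = \left(-1 + \left(\left(\left(56 - -22\right) - 94\right) - 164\right)\right)^{2} = \left(-1 + \left(\left(\left(56 + 22\right) - 94\right) - 164\right)\right)^{2} = \left(-1 + \left(\left(78 - 94\right) - 164\right)\right)^{2} = \left(-1 - 180\right)^{2} = \left(-181\right)^{2} = 32761$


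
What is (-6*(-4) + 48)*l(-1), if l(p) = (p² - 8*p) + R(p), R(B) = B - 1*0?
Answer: 576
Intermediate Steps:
R(B) = B (R(B) = B + 0 = B)
l(p) = p² - 7*p (l(p) = (p² - 8*p) + p = p² - 7*p)
(-6*(-4) + 48)*l(-1) = (-6*(-4) + 48)*(-(-7 - 1)) = (24 + 48)*(-1*(-8)) = 72*8 = 576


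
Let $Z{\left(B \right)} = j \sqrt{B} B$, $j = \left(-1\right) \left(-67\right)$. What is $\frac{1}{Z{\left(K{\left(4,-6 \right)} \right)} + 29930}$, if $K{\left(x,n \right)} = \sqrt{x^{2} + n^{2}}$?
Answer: $\frac{1}{29930 + 134 \sqrt{2} \cdot 13^{\frac{3}{4}}} \approx 3.2023 \cdot 10^{-5}$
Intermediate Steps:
$j = 67$
$K{\left(x,n \right)} = \sqrt{n^{2} + x^{2}}$
$Z{\left(B \right)} = 67 B^{\frac{3}{2}}$ ($Z{\left(B \right)} = 67 \sqrt{B} B = 67 B^{\frac{3}{2}}$)
$\frac{1}{Z{\left(K{\left(4,-6 \right)} \right)} + 29930} = \frac{1}{67 \left(\sqrt{\left(-6\right)^{2} + 4^{2}}\right)^{\frac{3}{2}} + 29930} = \frac{1}{67 \left(\sqrt{36 + 16}\right)^{\frac{3}{2}} + 29930} = \frac{1}{67 \left(\sqrt{52}\right)^{\frac{3}{2}} + 29930} = \frac{1}{67 \left(2 \sqrt{13}\right)^{\frac{3}{2}} + 29930} = \frac{1}{67 \cdot 2 \sqrt{2} \cdot 13^{\frac{3}{4}} + 29930} = \frac{1}{134 \sqrt{2} \cdot 13^{\frac{3}{4}} + 29930} = \frac{1}{29930 + 134 \sqrt{2} \cdot 13^{\frac{3}{4}}}$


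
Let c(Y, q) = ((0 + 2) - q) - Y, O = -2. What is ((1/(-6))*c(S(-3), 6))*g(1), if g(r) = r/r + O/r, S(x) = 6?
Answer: -5/3 ≈ -1.6667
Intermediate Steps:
g(r) = 1 - 2/r (g(r) = r/r - 2/r = 1 - 2/r)
c(Y, q) = 2 - Y - q (c(Y, q) = (2 - q) - Y = 2 - Y - q)
((1/(-6))*c(S(-3), 6))*g(1) = ((1/(-6))*(2 - 1*6 - 1*6))*((-2 + 1)/1) = ((1*(-⅙))*(2 - 6 - 6))*(1*(-1)) = -⅙*(-10)*(-1) = (5/3)*(-1) = -5/3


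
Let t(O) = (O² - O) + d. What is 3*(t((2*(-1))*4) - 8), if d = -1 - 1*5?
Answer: 174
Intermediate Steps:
d = -6 (d = -1 - 5 = -6)
t(O) = -6 + O² - O (t(O) = (O² - O) - 6 = -6 + O² - O)
3*(t((2*(-1))*4) - 8) = 3*((-6 + ((2*(-1))*4)² - 2*(-1)*4) - 8) = 3*((-6 + (-2*4)² - (-2)*4) - 8) = 3*((-6 + (-8)² - 1*(-8)) - 8) = 3*((-6 + 64 + 8) - 8) = 3*(66 - 8) = 3*58 = 174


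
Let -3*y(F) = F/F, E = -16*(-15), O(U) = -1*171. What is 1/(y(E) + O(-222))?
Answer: -3/514 ≈ -0.0058366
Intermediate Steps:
O(U) = -171
E = 240
y(F) = -1/3 (y(F) = -F/(3*F) = -1/3*1 = -1/3)
1/(y(E) + O(-222)) = 1/(-1/3 - 171) = 1/(-514/3) = -3/514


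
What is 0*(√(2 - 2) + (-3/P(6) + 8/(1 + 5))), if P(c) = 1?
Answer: 0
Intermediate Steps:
0*(√(2 - 2) + (-3/P(6) + 8/(1 + 5))) = 0*(√(2 - 2) + (-3/1 + 8/(1 + 5))) = 0*(√0 + (-3*1 + 8/6)) = 0*(0 + (-3 + 8*(⅙))) = 0*(0 + (-3 + 4/3)) = 0*(0 - 5/3) = 0*(-5/3) = 0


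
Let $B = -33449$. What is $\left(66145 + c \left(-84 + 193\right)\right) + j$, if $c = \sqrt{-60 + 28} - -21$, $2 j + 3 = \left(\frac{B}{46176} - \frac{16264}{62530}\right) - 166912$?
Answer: $- \frac{2437492501}{162240} + 436 i \sqrt{2} \approx -15024.0 + 616.6 i$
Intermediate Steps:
$j = - \frac{13540224661}{162240}$ ($j = - \frac{3}{2} + \frac{\left(- \frac{33449}{46176} - \frac{16264}{62530}\right) - 166912}{2} = - \frac{3}{2} + \frac{\left(\left(-33449\right) \frac{1}{46176} - \frac{8132}{31265}\right) - 166912}{2} = - \frac{3}{2} + \frac{\left(- \frac{2573}{3552} - \frac{8132}{31265}\right) - 166912}{2} = - \frac{3}{2} + \frac{- \frac{79861}{81120} - 166912}{2} = - \frac{3}{2} + \frac{1}{2} \left(- \frac{13539981301}{81120}\right) = - \frac{3}{2} - \frac{13539981301}{162240} = - \frac{13540224661}{162240} \approx -83458.0$)
$c = 21 + 4 i \sqrt{2}$ ($c = \sqrt{-32} + 21 = 4 i \sqrt{2} + 21 = 21 + 4 i \sqrt{2} \approx 21.0 + 5.6569 i$)
$\left(66145 + c \left(-84 + 193\right)\right) + j = \left(66145 + \left(21 + 4 i \sqrt{2}\right) \left(-84 + 193\right)\right) - \frac{13540224661}{162240} = \left(66145 + \left(21 + 4 i \sqrt{2}\right) 109\right) - \frac{13540224661}{162240} = \left(66145 + \left(2289 + 436 i \sqrt{2}\right)\right) - \frac{13540224661}{162240} = \left(68434 + 436 i \sqrt{2}\right) - \frac{13540224661}{162240} = - \frac{2437492501}{162240} + 436 i \sqrt{2}$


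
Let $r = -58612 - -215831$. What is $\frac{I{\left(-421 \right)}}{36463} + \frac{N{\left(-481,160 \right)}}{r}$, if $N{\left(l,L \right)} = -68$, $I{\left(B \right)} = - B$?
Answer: $\frac{63709715}{5732676397} \approx 0.011113$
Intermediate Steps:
$r = 157219$ ($r = -58612 + 215831 = 157219$)
$\frac{I{\left(-421 \right)}}{36463} + \frac{N{\left(-481,160 \right)}}{r} = \frac{\left(-1\right) \left(-421\right)}{36463} - \frac{68}{157219} = 421 \cdot \frac{1}{36463} - \frac{68}{157219} = \frac{421}{36463} - \frac{68}{157219} = \frac{63709715}{5732676397}$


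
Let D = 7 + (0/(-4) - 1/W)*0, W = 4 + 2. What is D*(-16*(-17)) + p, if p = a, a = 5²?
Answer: 1929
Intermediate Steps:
W = 6
a = 25
p = 25
D = 7 (D = 7 + (0/(-4) - 1/6)*0 = 7 + (0*(-¼) - 1*⅙)*0 = 7 + (0 - ⅙)*0 = 7 - ⅙*0 = 7 + 0 = 7)
D*(-16*(-17)) + p = 7*(-16*(-17)) + 25 = 7*272 + 25 = 1904 + 25 = 1929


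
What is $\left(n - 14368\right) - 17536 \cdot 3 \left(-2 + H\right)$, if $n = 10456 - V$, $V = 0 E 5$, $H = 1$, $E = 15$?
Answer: $48696$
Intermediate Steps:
$V = 0$ ($V = 0 \cdot 15 \cdot 5 = 0 \cdot 5 = 0$)
$n = 10456$ ($n = 10456 - 0 = 10456 + 0 = 10456$)
$\left(n - 14368\right) - 17536 \cdot 3 \left(-2 + H\right) = \left(10456 - 14368\right) - 17536 \cdot 3 \left(-2 + 1\right) = -3912 - 17536 \cdot 3 \left(-1\right) = -3912 - 17536 \left(-3\right) = -3912 - -52608 = -3912 + 52608 = 48696$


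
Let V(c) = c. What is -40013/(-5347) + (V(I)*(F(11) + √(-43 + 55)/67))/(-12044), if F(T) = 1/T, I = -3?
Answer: 5301098333/708391948 + 3*√3/403474 ≈ 7.4833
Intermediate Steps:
-40013/(-5347) + (V(I)*(F(11) + √(-43 + 55)/67))/(-12044) = -40013/(-5347) - 3*(1/11 + √(-43 + 55)/67)/(-12044) = -40013*(-1/5347) - 3*(1/11 + √12*(1/67))*(-1/12044) = 40013/5347 - 3*(1/11 + (2*√3)*(1/67))*(-1/12044) = 40013/5347 - 3*(1/11 + 2*√3/67)*(-1/12044) = 40013/5347 + (-3/11 - 6*√3/67)*(-1/12044) = 40013/5347 + (3/132484 + 3*√3/403474) = 5301098333/708391948 + 3*√3/403474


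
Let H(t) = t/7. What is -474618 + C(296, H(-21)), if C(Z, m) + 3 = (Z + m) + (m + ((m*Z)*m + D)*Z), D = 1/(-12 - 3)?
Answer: 4712899/15 ≈ 3.1419e+5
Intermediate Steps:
D = -1/15 (D = 1/(-15) = -1/15 ≈ -0.066667)
H(t) = t/7 (H(t) = t*(1/7) = t/7)
C(Z, m) = -3 + Z + 2*m + Z*(-1/15 + Z*m**2) (C(Z, m) = -3 + ((Z + m) + (m + ((m*Z)*m - 1/15)*Z)) = -3 + ((Z + m) + (m + ((Z*m)*m - 1/15)*Z)) = -3 + ((Z + m) + (m + (Z*m**2 - 1/15)*Z)) = -3 + ((Z + m) + (m + (-1/15 + Z*m**2)*Z)) = -3 + ((Z + m) + (m + Z*(-1/15 + Z*m**2))) = -3 + (Z + 2*m + Z*(-1/15 + Z*m**2)) = -3 + Z + 2*m + Z*(-1/15 + Z*m**2))
-474618 + C(296, H(-21)) = -474618 + (-3 + 2*((1/7)*(-21)) + (14/15)*296 + 296**2*((1/7)*(-21))**2) = -474618 + (-3 + 2*(-3) + 4144/15 + 87616*(-3)**2) = -474618 + (-3 - 6 + 4144/15 + 87616*9) = -474618 + (-3 - 6 + 4144/15 + 788544) = -474618 + 11832169/15 = 4712899/15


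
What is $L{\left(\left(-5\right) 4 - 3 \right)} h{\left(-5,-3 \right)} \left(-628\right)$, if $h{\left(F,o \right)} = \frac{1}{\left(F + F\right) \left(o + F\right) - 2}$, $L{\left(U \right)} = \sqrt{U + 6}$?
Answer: $- \frac{314 i \sqrt{17}}{39} \approx - 33.196 i$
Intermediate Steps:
$L{\left(U \right)} = \sqrt{6 + U}$
$h{\left(F,o \right)} = \frac{1}{-2 + 2 F \left(F + o\right)}$ ($h{\left(F,o \right)} = \frac{1}{2 F \left(F + o\right) - 2} = \frac{1}{-2 + 2 F \left(F + o\right)}$)
$L{\left(\left(-5\right) 4 - 3 \right)} h{\left(-5,-3 \right)} \left(-628\right) = \sqrt{6 - 23} \frac{1}{2 \left(-1 + \left(-5\right)^{2} - -15\right)} \left(-628\right) = \sqrt{6 - 23} \frac{1}{2 \left(-1 + 25 + 15\right)} \left(-628\right) = \sqrt{6 - 23} \frac{1}{2 \cdot 39} \left(-628\right) = \sqrt{-17} \cdot \frac{1}{2} \cdot \frac{1}{39} \left(-628\right) = i \sqrt{17} \cdot \frac{1}{78} \left(-628\right) = \frac{i \sqrt{17}}{78} \left(-628\right) = - \frac{314 i \sqrt{17}}{39}$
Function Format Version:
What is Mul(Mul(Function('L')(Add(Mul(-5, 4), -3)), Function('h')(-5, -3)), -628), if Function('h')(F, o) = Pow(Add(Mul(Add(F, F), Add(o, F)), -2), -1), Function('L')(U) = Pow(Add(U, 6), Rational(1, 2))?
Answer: Mul(Rational(-314, 39), I, Pow(17, Rational(1, 2))) ≈ Mul(-33.196, I)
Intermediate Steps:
Function('L')(U) = Pow(Add(6, U), Rational(1, 2))
Function('h')(F, o) = Pow(Add(-2, Mul(2, F, Add(F, o))), -1) (Function('h')(F, o) = Pow(Add(Mul(Mul(2, F), Add(F, o)), -2), -1) = Pow(Add(Mul(2, F, Add(F, o)), -2), -1) = Pow(Add(-2, Mul(2, F, Add(F, o))), -1))
Mul(Mul(Function('L')(Add(Mul(-5, 4), -3)), Function('h')(-5, -3)), -628) = Mul(Mul(Pow(Add(6, Add(Mul(-5, 4), -3)), Rational(1, 2)), Mul(Rational(1, 2), Pow(Add(-1, Pow(-5, 2), Mul(-5, -3)), -1))), -628) = Mul(Mul(Pow(Add(6, Add(-20, -3)), Rational(1, 2)), Mul(Rational(1, 2), Pow(Add(-1, 25, 15), -1))), -628) = Mul(Mul(Pow(Add(6, -23), Rational(1, 2)), Mul(Rational(1, 2), Pow(39, -1))), -628) = Mul(Mul(Pow(-17, Rational(1, 2)), Mul(Rational(1, 2), Rational(1, 39))), -628) = Mul(Mul(Mul(I, Pow(17, Rational(1, 2))), Rational(1, 78)), -628) = Mul(Mul(Rational(1, 78), I, Pow(17, Rational(1, 2))), -628) = Mul(Rational(-314, 39), I, Pow(17, Rational(1, 2)))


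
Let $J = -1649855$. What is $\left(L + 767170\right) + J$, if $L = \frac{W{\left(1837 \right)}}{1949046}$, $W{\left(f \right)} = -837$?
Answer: $- \frac{573464556449}{649682} \approx -8.8269 \cdot 10^{5}$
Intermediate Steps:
$L = - \frac{279}{649682}$ ($L = - \frac{837}{1949046} = \left(-837\right) \frac{1}{1949046} = - \frac{279}{649682} \approx -0.00042944$)
$\left(L + 767170\right) + J = \left(- \frac{279}{649682} + 767170\right) - 1649855 = \frac{498416539661}{649682} - 1649855 = - \frac{573464556449}{649682}$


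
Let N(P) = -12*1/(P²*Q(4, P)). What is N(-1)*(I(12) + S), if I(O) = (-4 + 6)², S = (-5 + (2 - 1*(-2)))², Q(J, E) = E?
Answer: 60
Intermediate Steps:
S = 1 (S = (-5 + (2 + 2))² = (-5 + 4)² = (-1)² = 1)
I(O) = 4 (I(O) = 2² = 4)
N(P) = -12/P³
N(-1)*(I(12) + S) = (-12/(-1)³)*(4 + 1) = -12*(-1)*5 = 12*5 = 60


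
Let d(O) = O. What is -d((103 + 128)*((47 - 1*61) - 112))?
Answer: 29106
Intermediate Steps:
-d((103 + 128)*((47 - 1*61) - 112)) = -(103 + 128)*((47 - 1*61) - 112) = -231*((47 - 61) - 112) = -231*(-14 - 112) = -231*(-126) = -1*(-29106) = 29106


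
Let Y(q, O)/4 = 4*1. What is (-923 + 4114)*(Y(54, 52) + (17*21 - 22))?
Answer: 1120041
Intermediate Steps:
Y(q, O) = 16 (Y(q, O) = 4*(4*1) = 4*4 = 16)
(-923 + 4114)*(Y(54, 52) + (17*21 - 22)) = (-923 + 4114)*(16 + (17*21 - 22)) = 3191*(16 + (357 - 22)) = 3191*(16 + 335) = 3191*351 = 1120041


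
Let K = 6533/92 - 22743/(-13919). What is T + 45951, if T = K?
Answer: 58935486331/1280548 ≈ 46024.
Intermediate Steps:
K = 93025183/1280548 (K = 6533*(1/92) - 22743*(-1/13919) = 6533/92 + 22743/13919 = 93025183/1280548 ≈ 72.645)
T = 93025183/1280548 ≈ 72.645
T + 45951 = 93025183/1280548 + 45951 = 58935486331/1280548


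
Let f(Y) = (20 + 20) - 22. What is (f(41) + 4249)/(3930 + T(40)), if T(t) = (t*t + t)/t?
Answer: 4267/3971 ≈ 1.0745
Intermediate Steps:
f(Y) = 18 (f(Y) = 40 - 22 = 18)
T(t) = (t + t²)/t (T(t) = (t² + t)/t = (t + t²)/t)
(f(41) + 4249)/(3930 + T(40)) = (18 + 4249)/(3930 + (1 + 40)) = 4267/(3930 + 41) = 4267/3971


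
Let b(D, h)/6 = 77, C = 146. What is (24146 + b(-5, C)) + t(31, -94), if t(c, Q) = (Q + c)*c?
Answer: 22655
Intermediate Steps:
b(D, h) = 462 (b(D, h) = 6*77 = 462)
t(c, Q) = c*(Q + c)
(24146 + b(-5, C)) + t(31, -94) = (24146 + 462) + 31*(-94 + 31) = 24608 + 31*(-63) = 24608 - 1953 = 22655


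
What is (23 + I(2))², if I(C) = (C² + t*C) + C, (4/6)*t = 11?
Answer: 3844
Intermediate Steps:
t = 33/2 (t = (3/2)*11 = 33/2 ≈ 16.500)
I(C) = C² + 35*C/2 (I(C) = (C² + 33*C/2) + C = C² + 35*C/2)
(23 + I(2))² = (23 + (½)*2*(35 + 2*2))² = (23 + (½)*2*(35 + 4))² = (23 + (½)*2*39)² = (23 + 39)² = 62² = 3844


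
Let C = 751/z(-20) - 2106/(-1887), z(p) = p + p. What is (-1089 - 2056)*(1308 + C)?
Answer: -32464981/8 ≈ -4.0581e+6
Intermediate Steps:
z(p) = 2*p
C = -444299/25160 (C = 751/((2*(-20))) - 2106/(-1887) = 751/(-40) - 2106*(-1/1887) = 751*(-1/40) + 702/629 = -751/40 + 702/629 = -444299/25160 ≈ -17.659)
(-1089 - 2056)*(1308 + C) = (-1089 - 2056)*(1308 - 444299/25160) = -3145*32464981/25160 = -32464981/8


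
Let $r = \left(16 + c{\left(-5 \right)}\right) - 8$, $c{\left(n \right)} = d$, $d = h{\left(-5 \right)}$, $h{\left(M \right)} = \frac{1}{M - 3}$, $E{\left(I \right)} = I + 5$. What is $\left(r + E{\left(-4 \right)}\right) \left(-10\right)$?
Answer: $- \frac{355}{4} \approx -88.75$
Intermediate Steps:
$E{\left(I \right)} = 5 + I$
$h{\left(M \right)} = \frac{1}{-3 + M}$
$d = - \frac{1}{8}$ ($d = \frac{1}{-3 - 5} = \frac{1}{-8} = - \frac{1}{8} \approx -0.125$)
$c{\left(n \right)} = - \frac{1}{8}$
$r = \frac{63}{8}$ ($r = \left(16 - \frac{1}{8}\right) - 8 = \frac{127}{8} - 8 = \frac{63}{8} \approx 7.875$)
$\left(r + E{\left(-4 \right)}\right) \left(-10\right) = \left(\frac{63}{8} + \left(5 - 4\right)\right) \left(-10\right) = \left(\frac{63}{8} + 1\right) \left(-10\right) = \frac{71}{8} \left(-10\right) = - \frac{355}{4}$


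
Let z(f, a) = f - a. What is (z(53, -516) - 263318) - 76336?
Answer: -339085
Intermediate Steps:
(z(53, -516) - 263318) - 76336 = ((53 - 1*(-516)) - 263318) - 76336 = ((53 + 516) - 263318) - 76336 = (569 - 263318) - 76336 = -262749 - 76336 = -339085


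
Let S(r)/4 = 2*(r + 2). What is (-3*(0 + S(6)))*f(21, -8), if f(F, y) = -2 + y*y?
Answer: -11904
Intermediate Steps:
S(r) = 16 + 8*r (S(r) = 4*(2*(r + 2)) = 4*(2*(2 + r)) = 4*(4 + 2*r) = 16 + 8*r)
f(F, y) = -2 + y²
(-3*(0 + S(6)))*f(21, -8) = (-3*(0 + (16 + 8*6)))*(-2 + (-8)²) = (-3*(0 + (16 + 48)))*(-2 + 64) = -3*(0 + 64)*62 = -3*64*62 = -192*62 = -11904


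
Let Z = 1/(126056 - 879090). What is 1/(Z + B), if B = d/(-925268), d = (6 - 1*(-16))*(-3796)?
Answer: 174189565778/15721612535 ≈ 11.080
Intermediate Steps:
d = -83512 (d = (6 + 16)*(-3796) = 22*(-3796) = -83512)
Z = -1/753034 (Z = 1/(-753034) = -1/753034 ≈ -1.3280e-6)
B = 20878/231317 (B = -83512/(-925268) = -83512*(-1/925268) = 20878/231317 ≈ 0.090257)
1/(Z + B) = 1/(-1/753034 + 20878/231317) = 1/(15721612535/174189565778) = 174189565778/15721612535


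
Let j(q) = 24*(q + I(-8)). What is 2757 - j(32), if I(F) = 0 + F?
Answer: 2181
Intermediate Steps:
I(F) = F
j(q) = -192 + 24*q (j(q) = 24*(q - 8) = 24*(-8 + q) = -192 + 24*q)
2757 - j(32) = 2757 - (-192 + 24*32) = 2757 - (-192 + 768) = 2757 - 1*576 = 2757 - 576 = 2181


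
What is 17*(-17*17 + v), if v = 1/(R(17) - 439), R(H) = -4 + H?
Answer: -2092955/426 ≈ -4913.0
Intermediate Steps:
v = -1/426 (v = 1/((-4 + 17) - 439) = 1/(13 - 439) = 1/(-426) = -1/426 ≈ -0.0023474)
17*(-17*17 + v) = 17*(-17*17 - 1/426) = 17*(-289 - 1/426) = 17*(-123115/426) = -2092955/426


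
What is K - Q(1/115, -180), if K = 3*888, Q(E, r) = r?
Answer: 2844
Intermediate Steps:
K = 2664
K - Q(1/115, -180) = 2664 - 1*(-180) = 2664 + 180 = 2844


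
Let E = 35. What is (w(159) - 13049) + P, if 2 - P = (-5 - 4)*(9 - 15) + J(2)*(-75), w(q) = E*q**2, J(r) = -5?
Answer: 871359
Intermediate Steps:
w(q) = 35*q**2
P = -427 (P = 2 - ((-5 - 4)*(9 - 15) - 5*(-75)) = 2 - (-9*(-6) + 375) = 2 - (54 + 375) = 2 - 1*429 = 2 - 429 = -427)
(w(159) - 13049) + P = (35*159**2 - 13049) - 427 = (35*25281 - 13049) - 427 = (884835 - 13049) - 427 = 871786 - 427 = 871359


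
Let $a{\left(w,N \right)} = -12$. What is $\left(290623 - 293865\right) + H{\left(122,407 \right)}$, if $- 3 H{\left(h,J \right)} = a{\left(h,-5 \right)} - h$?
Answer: $- \frac{9592}{3} \approx -3197.3$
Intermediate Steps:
$H{\left(h,J \right)} = 4 + \frac{h}{3}$ ($H{\left(h,J \right)} = - \frac{-12 - h}{3} = 4 + \frac{h}{3}$)
$\left(290623 - 293865\right) + H{\left(122,407 \right)} = \left(290623 - 293865\right) + \left(4 + \frac{1}{3} \cdot 122\right) = -3242 + \left(4 + \frac{122}{3}\right) = -3242 + \frac{134}{3} = - \frac{9592}{3}$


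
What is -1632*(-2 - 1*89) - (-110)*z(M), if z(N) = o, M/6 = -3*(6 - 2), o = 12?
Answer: 149832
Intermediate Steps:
M = -72 (M = 6*(-3*(6 - 2)) = 6*(-3*4) = 6*(-12) = -72)
z(N) = 12
-1632*(-2 - 1*89) - (-110)*z(M) = -1632*(-2 - 1*89) - (-110)*12 = -1632*(-2 - 89) - 1*(-1320) = -1632*(-91) + 1320 = 148512 + 1320 = 149832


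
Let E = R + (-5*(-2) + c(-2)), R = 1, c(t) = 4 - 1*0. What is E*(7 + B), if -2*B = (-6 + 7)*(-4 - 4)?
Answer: 165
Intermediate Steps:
c(t) = 4 (c(t) = 4 + 0 = 4)
B = 4 (B = -(-6 + 7)*(-4 - 4)/2 = -(-8)/2 = -½*(-8) = 4)
E = 15 (E = 1 + (-5*(-2) + 4) = 1 + (10 + 4) = 1 + 14 = 15)
E*(7 + B) = 15*(7 + 4) = 15*11 = 165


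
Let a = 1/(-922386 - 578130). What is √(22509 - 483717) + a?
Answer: -1/1500516 + 2*I*√115302 ≈ -6.6644e-7 + 679.12*I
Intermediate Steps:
a = -1/1500516 (a = 1/(-1500516) = -1/1500516 ≈ -6.6644e-7)
√(22509 - 483717) + a = √(22509 - 483717) - 1/1500516 = √(-461208) - 1/1500516 = 2*I*√115302 - 1/1500516 = -1/1500516 + 2*I*√115302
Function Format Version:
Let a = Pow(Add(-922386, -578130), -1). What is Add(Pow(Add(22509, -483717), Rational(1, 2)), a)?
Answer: Add(Rational(-1, 1500516), Mul(2, I, Pow(115302, Rational(1, 2)))) ≈ Add(-6.6644e-7, Mul(679.12, I))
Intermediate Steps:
a = Rational(-1, 1500516) (a = Pow(-1500516, -1) = Rational(-1, 1500516) ≈ -6.6644e-7)
Add(Pow(Add(22509, -483717), Rational(1, 2)), a) = Add(Pow(Add(22509, -483717), Rational(1, 2)), Rational(-1, 1500516)) = Add(Pow(-461208, Rational(1, 2)), Rational(-1, 1500516)) = Add(Mul(2, I, Pow(115302, Rational(1, 2))), Rational(-1, 1500516)) = Add(Rational(-1, 1500516), Mul(2, I, Pow(115302, Rational(1, 2))))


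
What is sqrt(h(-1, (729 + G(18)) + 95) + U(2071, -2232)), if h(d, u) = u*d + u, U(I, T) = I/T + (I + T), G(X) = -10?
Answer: I*sqrt(22408226)/372 ≈ 12.725*I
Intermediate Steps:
U(I, T) = I + T + I/T
h(d, u) = u + d*u (h(d, u) = d*u + u = u + d*u)
sqrt(h(-1, (729 + G(18)) + 95) + U(2071, -2232)) = sqrt(((729 - 10) + 95)*(1 - 1) + (2071 - 2232 + 2071/(-2232))) = sqrt((719 + 95)*0 + (2071 - 2232 + 2071*(-1/2232))) = sqrt(814*0 + (2071 - 2232 - 2071/2232)) = sqrt(0 - 361423/2232) = sqrt(-361423/2232) = I*sqrt(22408226)/372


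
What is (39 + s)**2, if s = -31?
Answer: 64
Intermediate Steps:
(39 + s)**2 = (39 - 31)**2 = 8**2 = 64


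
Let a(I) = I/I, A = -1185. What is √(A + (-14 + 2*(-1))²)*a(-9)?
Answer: I*√929 ≈ 30.479*I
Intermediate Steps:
a(I) = 1
√(A + (-14 + 2*(-1))²)*a(-9) = √(-1185 + (-14 + 2*(-1))²)*1 = √(-1185 + (-14 - 2)²)*1 = √(-1185 + (-16)²)*1 = √(-1185 + 256)*1 = √(-929)*1 = (I*√929)*1 = I*√929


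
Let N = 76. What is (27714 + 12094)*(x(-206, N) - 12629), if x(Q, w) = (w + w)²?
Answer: 416988800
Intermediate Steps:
x(Q, w) = 4*w² (x(Q, w) = (2*w)² = 4*w²)
(27714 + 12094)*(x(-206, N) - 12629) = (27714 + 12094)*(4*76² - 12629) = 39808*(4*5776 - 12629) = 39808*(23104 - 12629) = 39808*10475 = 416988800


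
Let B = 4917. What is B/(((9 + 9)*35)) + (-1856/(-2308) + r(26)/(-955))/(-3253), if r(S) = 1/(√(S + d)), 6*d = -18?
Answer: 3076274419/394166010 + √23/71452145 ≈ 7.8045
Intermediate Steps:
d = -3 (d = (⅙)*(-18) = -3)
r(S) = (-3 + S)^(-½) (r(S) = 1/(√(S - 3)) = 1/(√(-3 + S)) = (-3 + S)^(-½))
B/(((9 + 9)*35)) + (-1856/(-2308) + r(26)/(-955))/(-3253) = 4917/(((9 + 9)*35)) + (-1856/(-2308) + 1/(√(-3 + 26)*(-955)))/(-3253) = 4917/((18*35)) + (-1856*(-1/2308) - 1/955/√23)*(-1/3253) = 4917/630 + (464/577 + (√23/23)*(-1/955))*(-1/3253) = 4917*(1/630) + (464/577 - √23/21965)*(-1/3253) = 1639/210 + (-464/1876981 + √23/71452145) = 3076274419/394166010 + √23/71452145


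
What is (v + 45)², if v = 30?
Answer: 5625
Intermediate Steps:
(v + 45)² = (30 + 45)² = 75² = 5625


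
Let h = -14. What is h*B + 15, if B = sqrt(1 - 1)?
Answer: 15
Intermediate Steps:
B = 0 (B = sqrt(0) = 0)
h*B + 15 = -14*0 + 15 = 0 + 15 = 15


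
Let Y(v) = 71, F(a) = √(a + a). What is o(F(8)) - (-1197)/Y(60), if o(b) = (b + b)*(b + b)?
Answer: 5741/71 ≈ 80.859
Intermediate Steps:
F(a) = √2*√a (F(a) = √(2*a) = √2*√a)
o(b) = 4*b² (o(b) = (2*b)*(2*b) = 4*b²)
o(F(8)) - (-1197)/Y(60) = 4*(√2*√8)² - (-1197)/71 = 4*(√2*(2*√2))² - (-1197)/71 = 4*4² - 1*(-1197/71) = 4*16 + 1197/71 = 64 + 1197/71 = 5741/71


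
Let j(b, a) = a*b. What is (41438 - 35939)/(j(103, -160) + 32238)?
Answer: 5499/15758 ≈ 0.34897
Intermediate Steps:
(41438 - 35939)/(j(103, -160) + 32238) = (41438 - 35939)/(-160*103 + 32238) = 5499/(-16480 + 32238) = 5499/15758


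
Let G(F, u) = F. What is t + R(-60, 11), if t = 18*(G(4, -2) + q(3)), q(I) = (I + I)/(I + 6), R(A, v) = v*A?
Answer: -576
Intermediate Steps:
R(A, v) = A*v
q(I) = 2*I/(6 + I) (q(I) = (2*I)/(6 + I) = 2*I/(6 + I))
t = 84 (t = 18*(4 + 2*3/(6 + 3)) = 18*(4 + 2*3/9) = 18*(4 + 2*3*(1/9)) = 18*(4 + 2/3) = 18*(14/3) = 84)
t + R(-60, 11) = 84 - 60*11 = 84 - 660 = -576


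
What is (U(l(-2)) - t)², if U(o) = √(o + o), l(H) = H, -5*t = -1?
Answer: (1 - 10*I)²/25 ≈ -3.96 - 0.8*I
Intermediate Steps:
t = ⅕ (t = -⅕*(-1) = ⅕ ≈ 0.20000)
U(o) = √2*√o (U(o) = √(2*o) = √2*√o)
(U(l(-2)) - t)² = (√2*√(-2) - 1*⅕)² = (√2*(I*√2) - ⅕)² = (2*I - ⅕)² = (-⅕ + 2*I)²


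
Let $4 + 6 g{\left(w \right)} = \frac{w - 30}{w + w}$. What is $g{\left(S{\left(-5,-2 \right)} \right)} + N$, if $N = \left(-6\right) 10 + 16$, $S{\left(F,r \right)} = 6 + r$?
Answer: $- \frac{1085}{24} \approx -45.208$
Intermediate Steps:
$N = -44$ ($N = -60 + 16 = -44$)
$g{\left(w \right)} = - \frac{2}{3} + \frac{-30 + w}{12 w}$ ($g{\left(w \right)} = - \frac{2}{3} + \frac{\left(w - 30\right) \frac{1}{w + w}}{6} = - \frac{2}{3} + \frac{\left(-30 + w\right) \frac{1}{2 w}}{6} = - \frac{2}{3} + \frac{\frac{1}{2} \frac{1}{w} \left(-30 + w\right)}{6} = - \frac{2}{3} + \frac{-30 + w}{12 w}$)
$g{\left(S{\left(-5,-2 \right)} \right)} + N = \frac{-30 - 7 \left(6 - 2\right)}{12 \left(6 - 2\right)} - 44 = \frac{-30 - 28}{12 \cdot 4} - 44 = \frac{1}{12} \cdot \frac{1}{4} \left(-30 - 28\right) - 44 = \frac{1}{12} \cdot \frac{1}{4} \left(-58\right) - 44 = - \frac{29}{24} - 44 = - \frac{1085}{24}$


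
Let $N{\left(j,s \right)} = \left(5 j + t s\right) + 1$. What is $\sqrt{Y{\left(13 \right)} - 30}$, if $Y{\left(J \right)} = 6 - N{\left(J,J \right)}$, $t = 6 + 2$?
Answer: $i \sqrt{194} \approx 13.928 i$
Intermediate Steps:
$t = 8$
$N{\left(j,s \right)} = 1 + 5 j + 8 s$ ($N{\left(j,s \right)} = \left(5 j + 8 s\right) + 1 = 1 + 5 j + 8 s$)
$Y{\left(J \right)} = 5 - 13 J$ ($Y{\left(J \right)} = 6 - \left(1 + 5 J + 8 J\right) = 6 - \left(1 + 13 J\right) = 5 - 13 J$)
$\sqrt{Y{\left(13 \right)} - 30} = \sqrt{\left(5 - 169\right) - 30} = \sqrt{\left(5 - 169\right) + \left(-100 + 70\right)} = \sqrt{-164 - 30} = \sqrt{-194} = i \sqrt{194}$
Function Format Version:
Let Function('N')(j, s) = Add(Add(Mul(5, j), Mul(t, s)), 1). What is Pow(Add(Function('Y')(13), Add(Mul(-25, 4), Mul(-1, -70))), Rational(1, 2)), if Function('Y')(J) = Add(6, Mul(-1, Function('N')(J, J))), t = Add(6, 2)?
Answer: Mul(I, Pow(194, Rational(1, 2))) ≈ Mul(13.928, I)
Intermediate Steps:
t = 8
Function('N')(j, s) = Add(1, Mul(5, j), Mul(8, s)) (Function('N')(j, s) = Add(Add(Mul(5, j), Mul(8, s)), 1) = Add(1, Mul(5, j), Mul(8, s)))
Function('Y')(J) = Add(5, Mul(-13, J)) (Function('Y')(J) = Add(6, Mul(-1, Add(1, Mul(5, J), Mul(8, J)))) = Add(6, Mul(-1, Add(1, Mul(13, J)))) = Add(6, Add(-1, Mul(-13, J))) = Add(5, Mul(-13, J)))
Pow(Add(Function('Y')(13), Add(Mul(-25, 4), Mul(-1, -70))), Rational(1, 2)) = Pow(Add(Add(5, Mul(-13, 13)), Add(Mul(-25, 4), Mul(-1, -70))), Rational(1, 2)) = Pow(Add(Add(5, -169), Add(-100, 70)), Rational(1, 2)) = Pow(Add(-164, -30), Rational(1, 2)) = Pow(-194, Rational(1, 2)) = Mul(I, Pow(194, Rational(1, 2)))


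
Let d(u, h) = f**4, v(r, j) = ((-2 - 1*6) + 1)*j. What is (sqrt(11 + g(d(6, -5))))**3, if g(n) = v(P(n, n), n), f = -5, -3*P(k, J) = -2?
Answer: -8728*I*sqrt(1091) ≈ -2.8829e+5*I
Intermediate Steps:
P(k, J) = 2/3 (P(k, J) = -1/3*(-2) = 2/3)
v(r, j) = -7*j (v(r, j) = ((-2 - 6) + 1)*j = (-8 + 1)*j = -7*j)
d(u, h) = 625 (d(u, h) = (-5)**4 = 625)
g(n) = -7*n
(sqrt(11 + g(d(6, -5))))**3 = (sqrt(11 - 7*625))**3 = (sqrt(11 - 4375))**3 = (sqrt(-4364))**3 = (2*I*sqrt(1091))**3 = -8728*I*sqrt(1091)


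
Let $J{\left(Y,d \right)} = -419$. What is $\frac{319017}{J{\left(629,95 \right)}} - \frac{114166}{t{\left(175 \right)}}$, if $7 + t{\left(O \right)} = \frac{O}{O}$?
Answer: $\frac{22960726}{1257} \approx 18266.0$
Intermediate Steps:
$t{\left(O \right)} = -6$ ($t{\left(O \right)} = -7 + \frac{O}{O} = -7 + 1 = -6$)
$\frac{319017}{J{\left(629,95 \right)}} - \frac{114166}{t{\left(175 \right)}} = \frac{319017}{-419} - \frac{114166}{-6} = 319017 \left(- \frac{1}{419}\right) - - \frac{57083}{3} = - \frac{319017}{419} + \frac{57083}{3} = \frac{22960726}{1257}$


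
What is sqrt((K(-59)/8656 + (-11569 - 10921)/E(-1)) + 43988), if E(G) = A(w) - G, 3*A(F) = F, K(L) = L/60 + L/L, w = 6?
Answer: sqrt(17088511891035)/21640 ≈ 191.03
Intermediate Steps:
K(L) = 1 + L/60 (K(L) = L*(1/60) + 1 = L/60 + 1 = 1 + L/60)
A(F) = F/3
E(G) = 2 - G (E(G) = (1/3)*6 - G = 2 - G)
sqrt((K(-59)/8656 + (-11569 - 10921)/E(-1)) + 43988) = sqrt(((1 + (1/60)*(-59))/8656 + (-11569 - 10921)/(2 - 1*(-1))) + 43988) = sqrt(((1 - 59/60)*(1/8656) - 22490/(2 + 1)) + 43988) = sqrt(((1/60)*(1/8656) - 22490/3) + 43988) = sqrt((1/519360 - 22490*1/3) + 43988) = sqrt((1/519360 - 22490/3) + 43988) = sqrt(-1297822933/173120 + 43988) = sqrt(6317379627/173120) = sqrt(17088511891035)/21640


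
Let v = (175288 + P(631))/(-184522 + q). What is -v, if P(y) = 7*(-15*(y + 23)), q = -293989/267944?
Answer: 28567653392/49441856757 ≈ 0.57780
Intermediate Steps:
q = -293989/267944 (q = -293989*1/267944 = -293989/267944 ≈ -1.0972)
P(y) = -2415 - 105*y (P(y) = 7*(-15*(23 + y)) = 7*(-345 - 15*y) = -2415 - 105*y)
v = -28567653392/49441856757 (v = (175288 + (-2415 - 105*631))/(-184522 - 293989/267944) = (175288 + (-2415 - 66255))/(-49441856757/267944) = (175288 - 68670)*(-267944/49441856757) = 106618*(-267944/49441856757) = -28567653392/49441856757 ≈ -0.57780)
-v = -1*(-28567653392/49441856757) = 28567653392/49441856757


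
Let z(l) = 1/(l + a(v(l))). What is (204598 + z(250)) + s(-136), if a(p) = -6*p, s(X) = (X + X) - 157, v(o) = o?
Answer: 255211249/1250 ≈ 2.0417e+5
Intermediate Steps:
s(X) = -157 + 2*X (s(X) = 2*X - 157 = -157 + 2*X)
z(l) = -1/(5*l) (z(l) = 1/(l - 6*l) = 1/(-5*l) = -1/(5*l))
(204598 + z(250)) + s(-136) = (204598 - ⅕/250) + (-157 + 2*(-136)) = (204598 - ⅕*1/250) + (-157 - 272) = (204598 - 1/1250) - 429 = 255747499/1250 - 429 = 255211249/1250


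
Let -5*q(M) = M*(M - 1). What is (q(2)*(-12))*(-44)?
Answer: -1056/5 ≈ -211.20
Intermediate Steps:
q(M) = -M*(-1 + M)/5 (q(M) = -M*(M - 1)/5 = -M*(-1 + M)/5)
(q(2)*(-12))*(-44) = (((⅕)*2*(1 - 1*2))*(-12))*(-44) = (((⅕)*2*(1 - 2))*(-12))*(-44) = (((⅕)*2*(-1))*(-12))*(-44) = -⅖*(-12)*(-44) = (24/5)*(-44) = -1056/5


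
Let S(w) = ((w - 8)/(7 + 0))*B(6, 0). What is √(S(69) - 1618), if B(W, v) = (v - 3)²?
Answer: I*√75439/7 ≈ 39.237*I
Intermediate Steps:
B(W, v) = (-3 + v)²
S(w) = -72/7 + 9*w/7 (S(w) = ((w - 8)/(7 + 0))*(-3 + 0)² = ((-8 + w)/7)*(-3)² = ((-8 + w)*(⅐))*9 = (-8/7 + w/7)*9 = -72/7 + 9*w/7)
√(S(69) - 1618) = √((-72/7 + (9/7)*69) - 1618) = √((-72/7 + 621/7) - 1618) = √(549/7 - 1618) = √(-10777/7) = I*√75439/7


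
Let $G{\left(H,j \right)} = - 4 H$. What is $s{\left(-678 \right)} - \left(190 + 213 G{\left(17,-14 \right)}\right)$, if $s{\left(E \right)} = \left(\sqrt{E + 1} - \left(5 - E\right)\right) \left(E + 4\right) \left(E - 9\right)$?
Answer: $-316240660 + 463038 i \sqrt{677} \approx -3.1624 \cdot 10^{8} + 1.2048 \cdot 10^{7} i$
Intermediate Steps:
$s{\left(E \right)} = \left(-9 + E\right) \left(4 + E\right) \left(-5 + E + \sqrt{1 + E}\right)$ ($s{\left(E \right)} = \left(\sqrt{1 + E} + \left(-5 + E\right)\right) \left(4 + E\right) \left(-9 + E\right) = \left(-5 + E + \sqrt{1 + E}\right) \left(4 + E\right) \left(-9 + E\right) = \left(4 + E\right) \left(-5 + E + \sqrt{1 + E}\right) \left(-9 + E\right) = \left(-9 + E\right) \left(4 + E\right) \left(-5 + E + \sqrt{1 + E}\right)$)
$s{\left(-678 \right)} - \left(190 + 213 G{\left(17,-14 \right)}\right) = \left(180 + \left(-678\right)^{3} - 36 \sqrt{1 - 678} - -7458 - 10 \left(-678\right)^{2} + \left(-678\right)^{2} \sqrt{1 - 678} - - 3390 \sqrt{1 - 678}\right) - \left(190 + 213 \left(\left(-4\right) 17\right)\right) = \left(180 - 311665752 - 36 \sqrt{-677} + 7458 - 4596840 + 459684 \sqrt{-677} - - 3390 \sqrt{-677}\right) - \left(190 + 213 \left(-68\right)\right) = \left(180 - 311665752 - 36 i \sqrt{677} + 7458 - 4596840 + 459684 i \sqrt{677} - - 3390 i \sqrt{677}\right) - \left(190 - 14484\right) = \left(180 - 311665752 - 36 i \sqrt{677} + 7458 - 4596840 + 459684 i \sqrt{677} + 3390 i \sqrt{677}\right) - -14294 = \left(-316254954 + 463038 i \sqrt{677}\right) + 14294 = -316240660 + 463038 i \sqrt{677}$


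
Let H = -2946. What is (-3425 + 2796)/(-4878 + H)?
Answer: 629/7824 ≈ 0.080394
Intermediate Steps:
(-3425 + 2796)/(-4878 + H) = (-3425 + 2796)/(-4878 - 2946) = -629/(-7824) = -629*(-1/7824) = 629/7824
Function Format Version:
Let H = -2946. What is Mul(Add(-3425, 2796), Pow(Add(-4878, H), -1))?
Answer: Rational(629, 7824) ≈ 0.080394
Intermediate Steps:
Mul(Add(-3425, 2796), Pow(Add(-4878, H), -1)) = Mul(Add(-3425, 2796), Pow(Add(-4878, -2946), -1)) = Mul(-629, Pow(-7824, -1)) = Mul(-629, Rational(-1, 7824)) = Rational(629, 7824)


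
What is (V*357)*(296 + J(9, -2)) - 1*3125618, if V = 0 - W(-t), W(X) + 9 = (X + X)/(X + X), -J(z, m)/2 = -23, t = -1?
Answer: -2148866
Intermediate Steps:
J(z, m) = 46 (J(z, m) = -2*(-23) = 46)
W(X) = -8 (W(X) = -9 + (X + X)/(X + X) = -9 + (2*X)/((2*X)) = -9 + (2*X)*(1/(2*X)) = -9 + 1 = -8)
V = 8 (V = 0 - 1*(-8) = 0 + 8 = 8)
(V*357)*(296 + J(9, -2)) - 1*3125618 = (8*357)*(296 + 46) - 1*3125618 = 2856*342 - 3125618 = 976752 - 3125618 = -2148866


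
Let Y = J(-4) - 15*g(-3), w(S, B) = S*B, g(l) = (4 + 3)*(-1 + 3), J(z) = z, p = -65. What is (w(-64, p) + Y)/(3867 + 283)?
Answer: 1973/2075 ≈ 0.95084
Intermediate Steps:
g(l) = 14 (g(l) = 7*2 = 14)
w(S, B) = B*S
Y = -214 (Y = -4 - 15*14 = -4 - 210 = -214)
(w(-64, p) + Y)/(3867 + 283) = (-65*(-64) - 214)/(3867 + 283) = (4160 - 214)/4150 = 3946*(1/4150) = 1973/2075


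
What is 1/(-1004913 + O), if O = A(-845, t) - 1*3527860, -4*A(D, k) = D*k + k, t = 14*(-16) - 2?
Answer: -1/4580459 ≈ -2.1832e-7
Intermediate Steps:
t = -226 (t = -224 - 2 = -226)
A(D, k) = -k/4 - D*k/4 (A(D, k) = -(D*k + k)/4 = -(k + D*k)/4 = -k/4 - D*k/4)
O = -3575546 (O = -1/4*(-226)*(1 - 845) - 1*3527860 = -1/4*(-226)*(-844) - 3527860 = -47686 - 3527860 = -3575546)
1/(-1004913 + O) = 1/(-1004913 - 3575546) = 1/(-4580459) = -1/4580459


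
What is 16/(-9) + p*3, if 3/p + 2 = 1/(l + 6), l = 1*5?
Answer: -409/63 ≈ -6.4921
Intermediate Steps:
l = 5
p = -11/7 (p = 3/(-2 + 1/(5 + 6)) = 3/(-2 + 1/11) = 3/(-21/11) = 3*(-11/21) = -11/7 ≈ -1.5714)
16/(-9) + p*3 = 16/(-9) - 11/7*3 = 16*(-1/9) - 33/7 = -16/9 - 33/7 = -409/63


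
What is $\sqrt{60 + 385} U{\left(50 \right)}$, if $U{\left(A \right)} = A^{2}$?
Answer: $2500 \sqrt{445} \approx 52738.0$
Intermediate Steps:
$\sqrt{60 + 385} U{\left(50 \right)} = \sqrt{60 + 385} \cdot 50^{2} = \sqrt{445} \cdot 2500 = 2500 \sqrt{445}$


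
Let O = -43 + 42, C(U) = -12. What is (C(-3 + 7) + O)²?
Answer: 169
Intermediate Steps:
O = -1
(C(-3 + 7) + O)² = (-12 - 1)² = (-13)² = 169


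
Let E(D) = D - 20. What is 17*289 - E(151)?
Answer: 4782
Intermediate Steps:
E(D) = -20 + D
17*289 - E(151) = 17*289 - (-20 + 151) = 4913 - 1*131 = 4913 - 131 = 4782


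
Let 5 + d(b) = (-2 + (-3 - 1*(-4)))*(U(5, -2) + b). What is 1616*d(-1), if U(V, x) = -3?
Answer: -1616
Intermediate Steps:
d(b) = -2 - b (d(b) = -5 + (-2 + (-3 - 1*(-4)))*(-3 + b) = -5 + (-2 + (-3 + 4))*(-3 + b) = -5 + (-2 + 1)*(-3 + b) = -5 - (-3 + b) = -5 + (3 - b) = -2 - b)
1616*d(-1) = 1616*(-2 - 1*(-1)) = 1616*(-2 + 1) = 1616*(-1) = -1616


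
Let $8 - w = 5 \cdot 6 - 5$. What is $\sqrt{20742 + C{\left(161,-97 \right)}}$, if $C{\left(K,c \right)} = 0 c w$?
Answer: $\sqrt{20742} \approx 144.02$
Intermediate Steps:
$w = -17$ ($w = 8 - \left(5 \cdot 6 - 5\right) = 8 - \left(30 - 5\right) = 8 - 25 = -17$)
$C{\left(K,c \right)} = 0$ ($C{\left(K,c \right)} = 0 c \left(-17\right) = 0 \left(-17\right) = 0$)
$\sqrt{20742 + C{\left(161,-97 \right)}} = \sqrt{20742 + 0} = \sqrt{20742}$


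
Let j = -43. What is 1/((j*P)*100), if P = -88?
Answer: 1/378400 ≈ 2.6427e-6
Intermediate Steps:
1/((j*P)*100) = 1/(-43*(-88)*100) = 1/(3784*100) = 1/378400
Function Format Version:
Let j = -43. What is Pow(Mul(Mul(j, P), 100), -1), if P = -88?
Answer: Rational(1, 378400) ≈ 2.6427e-6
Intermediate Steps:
Pow(Mul(Mul(j, P), 100), -1) = Pow(Mul(Mul(-43, -88), 100), -1) = Pow(Mul(3784, 100), -1) = Pow(378400, -1) = Rational(1, 378400)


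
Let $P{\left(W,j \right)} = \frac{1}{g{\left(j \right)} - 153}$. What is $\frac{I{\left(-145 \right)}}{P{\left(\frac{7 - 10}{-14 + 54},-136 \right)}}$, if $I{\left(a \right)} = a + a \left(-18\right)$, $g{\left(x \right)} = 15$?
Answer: $-340170$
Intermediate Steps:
$P{\left(W,j \right)} = - \frac{1}{138}$ ($P{\left(W,j \right)} = \frac{1}{15 - 153} = \frac{1}{-138} = - \frac{1}{138}$)
$I{\left(a \right)} = - 17 a$ ($I{\left(a \right)} = a - 18 a = - 17 a$)
$\frac{I{\left(-145 \right)}}{P{\left(\frac{7 - 10}{-14 + 54},-136 \right)}} = \frac{\left(-17\right) \left(-145\right)}{- \frac{1}{138}} = 2465 \left(-138\right) = -340170$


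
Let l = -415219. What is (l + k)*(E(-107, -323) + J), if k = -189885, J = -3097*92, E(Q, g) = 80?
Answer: 172360243776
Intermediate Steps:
J = -284924
(l + k)*(E(-107, -323) + J) = (-415219 - 189885)*(80 - 284924) = -605104*(-284844) = 172360243776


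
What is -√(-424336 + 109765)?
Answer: -I*√314571 ≈ -560.87*I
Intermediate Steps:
-√(-424336 + 109765) = -√(-314571) = -I*√314571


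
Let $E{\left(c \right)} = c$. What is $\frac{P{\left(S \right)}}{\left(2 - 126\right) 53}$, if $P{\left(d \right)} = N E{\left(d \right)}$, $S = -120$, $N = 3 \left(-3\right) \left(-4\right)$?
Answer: $\frac{1080}{1643} \approx 0.65733$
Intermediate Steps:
$N = 36$ ($N = \left(-9\right) \left(-4\right) = 36$)
$P{\left(d \right)} = 36 d$
$\frac{P{\left(S \right)}}{\left(2 - 126\right) 53} = \frac{36 \left(-120\right)}{\left(2 - 126\right) 53} = - \frac{4320}{\left(-124\right) 53} = - \frac{4320}{-6572} = \left(-4320\right) \left(- \frac{1}{6572}\right) = \frac{1080}{1643}$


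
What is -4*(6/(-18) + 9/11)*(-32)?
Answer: 2048/33 ≈ 62.061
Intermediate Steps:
-4*(6/(-18) + 9/11)*(-32) = -4*(6*(-1/18) + 9*(1/11))*(-32) = -4*(-⅓ + 9/11)*(-32) = -4*16/33*(-32) = -64/33*(-32) = 2048/33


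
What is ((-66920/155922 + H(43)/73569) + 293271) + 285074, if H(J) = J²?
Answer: 368566982005806/637279201 ≈ 5.7835e+5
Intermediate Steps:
((-66920/155922 + H(43)/73569) + 293271) + 285074 = ((-66920/155922 + 43²/73569) + 293271) + 285074 = ((-66920*1/155922 + 1849*(1/73569)) + 293271) + 285074 = ((-33460/77961 + 1849/73569) + 293271) + 285074 = (-257496539/637279201 + 293271) + 285074 = 186895251059932/637279201 + 285074 = 368566982005806/637279201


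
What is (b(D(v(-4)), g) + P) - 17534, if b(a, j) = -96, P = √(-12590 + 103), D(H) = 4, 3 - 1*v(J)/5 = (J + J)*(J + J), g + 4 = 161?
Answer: -17630 + I*√12487 ≈ -17630.0 + 111.75*I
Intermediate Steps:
g = 157 (g = -4 + 161 = 157)
v(J) = 15 - 20*J² (v(J) = 15 - 5*(J + J)*(J + J) = 15 - 5*2*J*2*J = 15 - 20*J²)
P = I*√12487 (P = √(-12487) = I*√12487 ≈ 111.75*I)
(b(D(v(-4)), g) + P) - 17534 = (-96 + I*√12487) - 17534 = -17630 + I*√12487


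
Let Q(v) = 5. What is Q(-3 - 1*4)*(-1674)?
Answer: -8370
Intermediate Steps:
Q(-3 - 1*4)*(-1674) = 5*(-1674) = -8370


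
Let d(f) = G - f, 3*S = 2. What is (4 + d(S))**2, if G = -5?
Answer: 25/9 ≈ 2.7778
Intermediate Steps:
S = 2/3 (S = (1/3)*2 = 2/3 ≈ 0.66667)
d(f) = -5 - f
(4 + d(S))**2 = (4 + (-5 - 1*2/3))**2 = (4 + (-5 - 2/3))**2 = (4 - 17/3)**2 = (-5/3)**2 = 25/9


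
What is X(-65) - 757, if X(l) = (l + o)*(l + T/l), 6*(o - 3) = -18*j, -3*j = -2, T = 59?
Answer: 224971/65 ≈ 3461.1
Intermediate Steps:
j = ⅔ (j = -⅓*(-2) = ⅔ ≈ 0.66667)
o = 1 (o = 3 + (-18*⅔)/6 = 3 + (⅙)*(-12) = 3 - 2 = 1)
X(l) = (1 + l)*(l + 59/l) (X(l) = (l + 1)*(l + 59/l) = (1 + l)*(l + 59/l))
X(-65) - 757 = (59 - 65 + (-65)² + 59/(-65)) - 757 = (59 - 65 + 4225 + 59*(-1/65)) - 757 = (59 - 65 + 4225 - 59/65) - 757 = 274176/65 - 757 = 224971/65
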